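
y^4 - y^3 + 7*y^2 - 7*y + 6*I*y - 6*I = (y - 1)*(y - 3*I)*(y + I)*(y + 2*I)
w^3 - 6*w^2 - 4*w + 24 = (w - 6)*(w - 2)*(w + 2)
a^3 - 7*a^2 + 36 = (a - 6)*(a - 3)*(a + 2)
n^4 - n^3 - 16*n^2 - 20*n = n*(n - 5)*(n + 2)^2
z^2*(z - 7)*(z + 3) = z^4 - 4*z^3 - 21*z^2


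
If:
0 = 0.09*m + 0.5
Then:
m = -5.56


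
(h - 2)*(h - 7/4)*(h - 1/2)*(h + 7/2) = h^4 - 3*h^3/4 - 19*h^2/2 + 273*h/16 - 49/8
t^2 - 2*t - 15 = (t - 5)*(t + 3)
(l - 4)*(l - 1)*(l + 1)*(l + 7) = l^4 + 3*l^3 - 29*l^2 - 3*l + 28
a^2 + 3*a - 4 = (a - 1)*(a + 4)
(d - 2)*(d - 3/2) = d^2 - 7*d/2 + 3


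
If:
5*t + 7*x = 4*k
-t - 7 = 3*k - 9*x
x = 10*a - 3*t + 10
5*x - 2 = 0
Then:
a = -621/475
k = -71/95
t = -22/19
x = 2/5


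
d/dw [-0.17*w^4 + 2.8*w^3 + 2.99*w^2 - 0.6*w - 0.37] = -0.68*w^3 + 8.4*w^2 + 5.98*w - 0.6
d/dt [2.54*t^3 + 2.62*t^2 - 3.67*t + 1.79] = 7.62*t^2 + 5.24*t - 3.67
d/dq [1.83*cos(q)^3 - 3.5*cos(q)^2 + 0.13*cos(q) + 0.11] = (-5.49*cos(q)^2 + 7.0*cos(q) - 0.13)*sin(q)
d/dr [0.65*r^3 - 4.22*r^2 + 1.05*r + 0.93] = 1.95*r^2 - 8.44*r + 1.05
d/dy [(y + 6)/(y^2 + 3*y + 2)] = (y^2 + 3*y - (y + 6)*(2*y + 3) + 2)/(y^2 + 3*y + 2)^2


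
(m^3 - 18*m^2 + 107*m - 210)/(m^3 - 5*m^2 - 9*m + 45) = (m^2 - 13*m + 42)/(m^2 - 9)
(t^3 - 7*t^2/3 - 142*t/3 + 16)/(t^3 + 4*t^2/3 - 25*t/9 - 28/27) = 9*(3*t^3 - 7*t^2 - 142*t + 48)/(27*t^3 + 36*t^2 - 75*t - 28)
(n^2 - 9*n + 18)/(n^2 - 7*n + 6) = (n - 3)/(n - 1)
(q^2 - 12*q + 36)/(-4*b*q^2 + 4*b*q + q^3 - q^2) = (-q^2 + 12*q - 36)/(q*(4*b*q - 4*b - q^2 + q))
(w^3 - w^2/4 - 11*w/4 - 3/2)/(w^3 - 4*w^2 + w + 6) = (w + 3/4)/(w - 3)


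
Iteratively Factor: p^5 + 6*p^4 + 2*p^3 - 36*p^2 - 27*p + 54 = (p - 1)*(p^4 + 7*p^3 + 9*p^2 - 27*p - 54) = (p - 2)*(p - 1)*(p^3 + 9*p^2 + 27*p + 27) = (p - 2)*(p - 1)*(p + 3)*(p^2 + 6*p + 9) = (p - 2)*(p - 1)*(p + 3)^2*(p + 3)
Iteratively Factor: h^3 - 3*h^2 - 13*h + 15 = (h + 3)*(h^2 - 6*h + 5) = (h - 5)*(h + 3)*(h - 1)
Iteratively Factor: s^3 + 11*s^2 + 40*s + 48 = (s + 4)*(s^2 + 7*s + 12) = (s + 3)*(s + 4)*(s + 4)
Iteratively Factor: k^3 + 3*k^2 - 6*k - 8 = (k + 4)*(k^2 - k - 2) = (k + 1)*(k + 4)*(k - 2)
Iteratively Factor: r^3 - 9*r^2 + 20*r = (r - 5)*(r^2 - 4*r) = (r - 5)*(r - 4)*(r)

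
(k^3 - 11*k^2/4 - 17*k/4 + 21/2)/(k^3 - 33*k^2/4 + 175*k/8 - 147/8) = 2*(k + 2)/(2*k - 7)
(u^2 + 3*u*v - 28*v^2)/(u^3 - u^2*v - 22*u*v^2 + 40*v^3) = (u + 7*v)/(u^2 + 3*u*v - 10*v^2)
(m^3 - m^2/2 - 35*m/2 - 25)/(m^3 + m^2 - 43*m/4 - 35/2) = 2*(m - 5)/(2*m - 7)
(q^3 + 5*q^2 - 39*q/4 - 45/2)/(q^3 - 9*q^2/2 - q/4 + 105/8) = 2*(q + 6)/(2*q - 7)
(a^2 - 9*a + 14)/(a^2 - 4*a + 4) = (a - 7)/(a - 2)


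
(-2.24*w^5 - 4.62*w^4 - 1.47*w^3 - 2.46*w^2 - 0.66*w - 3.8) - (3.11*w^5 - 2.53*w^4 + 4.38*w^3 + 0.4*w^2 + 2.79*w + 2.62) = -5.35*w^5 - 2.09*w^4 - 5.85*w^3 - 2.86*w^2 - 3.45*w - 6.42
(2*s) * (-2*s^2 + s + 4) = -4*s^3 + 2*s^2 + 8*s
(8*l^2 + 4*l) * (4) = 32*l^2 + 16*l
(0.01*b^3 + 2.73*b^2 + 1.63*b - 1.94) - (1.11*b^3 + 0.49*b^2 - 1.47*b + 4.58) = -1.1*b^3 + 2.24*b^2 + 3.1*b - 6.52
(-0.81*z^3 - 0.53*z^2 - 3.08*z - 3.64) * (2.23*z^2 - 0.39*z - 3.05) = -1.8063*z^5 - 0.866*z^4 - 4.1912*z^3 - 5.2995*z^2 + 10.8136*z + 11.102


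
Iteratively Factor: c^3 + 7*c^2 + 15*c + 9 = (c + 1)*(c^2 + 6*c + 9) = (c + 1)*(c + 3)*(c + 3)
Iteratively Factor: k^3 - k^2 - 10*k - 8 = (k - 4)*(k^2 + 3*k + 2) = (k - 4)*(k + 1)*(k + 2)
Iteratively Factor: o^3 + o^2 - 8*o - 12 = (o + 2)*(o^2 - o - 6) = (o - 3)*(o + 2)*(o + 2)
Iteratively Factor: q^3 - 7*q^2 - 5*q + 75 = (q + 3)*(q^2 - 10*q + 25) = (q - 5)*(q + 3)*(q - 5)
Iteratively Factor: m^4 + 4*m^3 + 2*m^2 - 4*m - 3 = (m + 1)*(m^3 + 3*m^2 - m - 3) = (m + 1)^2*(m^2 + 2*m - 3) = (m - 1)*(m + 1)^2*(m + 3)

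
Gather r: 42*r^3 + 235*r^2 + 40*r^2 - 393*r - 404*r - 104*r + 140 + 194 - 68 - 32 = 42*r^3 + 275*r^2 - 901*r + 234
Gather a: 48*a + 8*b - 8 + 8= 48*a + 8*b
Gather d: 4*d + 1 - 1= 4*d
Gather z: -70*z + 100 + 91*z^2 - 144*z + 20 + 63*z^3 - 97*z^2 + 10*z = 63*z^3 - 6*z^2 - 204*z + 120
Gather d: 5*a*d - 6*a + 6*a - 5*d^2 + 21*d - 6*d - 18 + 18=-5*d^2 + d*(5*a + 15)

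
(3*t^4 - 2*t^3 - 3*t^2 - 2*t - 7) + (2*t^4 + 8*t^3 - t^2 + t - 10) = 5*t^4 + 6*t^3 - 4*t^2 - t - 17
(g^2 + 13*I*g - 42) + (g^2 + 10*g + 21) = 2*g^2 + 10*g + 13*I*g - 21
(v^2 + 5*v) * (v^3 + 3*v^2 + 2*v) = v^5 + 8*v^4 + 17*v^3 + 10*v^2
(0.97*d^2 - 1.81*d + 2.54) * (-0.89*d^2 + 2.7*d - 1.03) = -0.8633*d^4 + 4.2299*d^3 - 8.1467*d^2 + 8.7223*d - 2.6162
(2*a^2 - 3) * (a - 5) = 2*a^3 - 10*a^2 - 3*a + 15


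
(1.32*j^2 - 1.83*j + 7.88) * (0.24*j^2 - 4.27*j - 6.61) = 0.3168*j^4 - 6.0756*j^3 + 0.980099999999998*j^2 - 21.5513*j - 52.0868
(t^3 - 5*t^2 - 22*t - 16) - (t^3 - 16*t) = -5*t^2 - 6*t - 16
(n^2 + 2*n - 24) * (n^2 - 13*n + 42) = n^4 - 11*n^3 - 8*n^2 + 396*n - 1008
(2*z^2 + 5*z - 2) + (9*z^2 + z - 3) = 11*z^2 + 6*z - 5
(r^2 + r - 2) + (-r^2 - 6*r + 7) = 5 - 5*r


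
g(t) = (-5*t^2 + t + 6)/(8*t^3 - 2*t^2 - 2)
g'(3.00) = 0.04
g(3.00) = -0.18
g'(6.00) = 0.02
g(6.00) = -0.10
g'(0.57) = -15.97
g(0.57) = -4.23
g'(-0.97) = -1.03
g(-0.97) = -0.03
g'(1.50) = -0.25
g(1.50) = -0.18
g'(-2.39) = 0.04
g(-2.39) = 0.20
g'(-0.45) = -4.83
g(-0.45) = -1.45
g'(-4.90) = 0.02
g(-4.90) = 0.12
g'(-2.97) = 0.04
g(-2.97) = 0.18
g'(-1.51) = -0.11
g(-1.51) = 0.20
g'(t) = (1 - 10*t)/(8*t^3 - 2*t^2 - 2) + (-24*t^2 + 4*t)*(-5*t^2 + t + 6)/(8*t^3 - 2*t^2 - 2)^2 = (-t*(6*t - 1)*(-5*t^2 + t + 6) + (10*t - 1)*(-4*t^3 + t^2 + 1)/2)/(-4*t^3 + t^2 + 1)^2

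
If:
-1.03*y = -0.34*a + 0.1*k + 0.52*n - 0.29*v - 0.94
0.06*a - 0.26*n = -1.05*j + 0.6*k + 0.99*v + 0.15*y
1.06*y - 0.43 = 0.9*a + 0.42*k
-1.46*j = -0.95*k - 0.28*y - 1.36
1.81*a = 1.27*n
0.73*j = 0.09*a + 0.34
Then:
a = 0.88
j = 0.57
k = -0.80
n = 1.26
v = 0.69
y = 0.84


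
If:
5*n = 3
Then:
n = 3/5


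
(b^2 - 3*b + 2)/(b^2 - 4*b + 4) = (b - 1)/(b - 2)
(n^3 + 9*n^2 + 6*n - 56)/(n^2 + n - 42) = (n^2 + 2*n - 8)/(n - 6)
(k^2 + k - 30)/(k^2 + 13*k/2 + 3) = 2*(k - 5)/(2*k + 1)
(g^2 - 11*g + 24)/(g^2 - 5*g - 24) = (g - 3)/(g + 3)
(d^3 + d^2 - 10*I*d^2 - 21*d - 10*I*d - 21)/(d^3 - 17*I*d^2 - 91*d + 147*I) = (d + 1)/(d - 7*I)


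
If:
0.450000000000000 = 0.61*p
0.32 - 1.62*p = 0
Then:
No Solution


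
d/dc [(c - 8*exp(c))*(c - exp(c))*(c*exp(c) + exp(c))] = ((1 - exp(c))*(c + 1)*(c - 8*exp(c)) - (c + 1)*(c - exp(c))*(8*exp(c) - 1) + (c + 2)*(c - 8*exp(c))*(c - exp(c)))*exp(c)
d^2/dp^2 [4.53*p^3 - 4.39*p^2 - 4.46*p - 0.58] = 27.18*p - 8.78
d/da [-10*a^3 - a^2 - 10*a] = -30*a^2 - 2*a - 10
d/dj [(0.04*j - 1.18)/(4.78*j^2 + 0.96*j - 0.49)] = (-0.1912*j^2 + 11.2808*j + 1.1132)/(22.8484*j^4 + 9.1776*j^3 - 3.7628*j^2 - 0.9408*j + 0.2401)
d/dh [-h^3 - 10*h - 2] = -3*h^2 - 10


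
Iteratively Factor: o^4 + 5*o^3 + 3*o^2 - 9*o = (o + 3)*(o^3 + 2*o^2 - 3*o) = (o + 3)^2*(o^2 - o) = o*(o + 3)^2*(o - 1)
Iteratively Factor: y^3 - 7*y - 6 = (y + 1)*(y^2 - y - 6) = (y - 3)*(y + 1)*(y + 2)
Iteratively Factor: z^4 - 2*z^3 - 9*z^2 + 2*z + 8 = (z - 4)*(z^3 + 2*z^2 - z - 2) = (z - 4)*(z + 2)*(z^2 - 1) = (z - 4)*(z + 1)*(z + 2)*(z - 1)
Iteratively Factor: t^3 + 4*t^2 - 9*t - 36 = (t + 4)*(t^2 - 9) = (t - 3)*(t + 4)*(t + 3)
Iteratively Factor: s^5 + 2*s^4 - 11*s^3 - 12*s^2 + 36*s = (s - 2)*(s^4 + 4*s^3 - 3*s^2 - 18*s) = (s - 2)*(s + 3)*(s^3 + s^2 - 6*s) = (s - 2)^2*(s + 3)*(s^2 + 3*s) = (s - 2)^2*(s + 3)^2*(s)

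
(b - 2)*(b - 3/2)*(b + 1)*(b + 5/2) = b^4 - 27*b^2/4 + 7*b/4 + 15/2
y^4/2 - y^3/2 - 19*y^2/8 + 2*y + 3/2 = (y/2 + 1/4)*(y - 2)*(y - 3/2)*(y + 2)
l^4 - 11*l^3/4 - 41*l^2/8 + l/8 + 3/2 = (l - 4)*(l - 1/2)*(l + 3/4)*(l + 1)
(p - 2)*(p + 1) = p^2 - p - 2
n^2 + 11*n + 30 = (n + 5)*(n + 6)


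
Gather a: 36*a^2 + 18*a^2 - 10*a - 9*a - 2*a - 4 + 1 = 54*a^2 - 21*a - 3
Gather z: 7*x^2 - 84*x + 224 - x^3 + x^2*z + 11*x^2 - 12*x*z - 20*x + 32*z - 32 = -x^3 + 18*x^2 - 104*x + z*(x^2 - 12*x + 32) + 192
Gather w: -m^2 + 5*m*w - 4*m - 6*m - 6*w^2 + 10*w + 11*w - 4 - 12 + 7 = -m^2 - 10*m - 6*w^2 + w*(5*m + 21) - 9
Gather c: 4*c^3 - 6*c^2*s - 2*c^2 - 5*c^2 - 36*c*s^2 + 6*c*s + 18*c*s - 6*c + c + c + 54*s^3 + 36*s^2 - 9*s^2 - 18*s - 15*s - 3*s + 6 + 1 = 4*c^3 + c^2*(-6*s - 7) + c*(-36*s^2 + 24*s - 4) + 54*s^3 + 27*s^2 - 36*s + 7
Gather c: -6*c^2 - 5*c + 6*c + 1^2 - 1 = -6*c^2 + c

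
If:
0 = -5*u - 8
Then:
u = -8/5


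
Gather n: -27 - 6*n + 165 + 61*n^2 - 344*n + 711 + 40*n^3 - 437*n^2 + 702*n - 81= 40*n^3 - 376*n^2 + 352*n + 768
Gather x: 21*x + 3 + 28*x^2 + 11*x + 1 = 28*x^2 + 32*x + 4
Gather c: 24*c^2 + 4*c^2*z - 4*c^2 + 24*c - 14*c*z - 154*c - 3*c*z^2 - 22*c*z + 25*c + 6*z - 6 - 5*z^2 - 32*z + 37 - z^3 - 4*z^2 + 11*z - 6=c^2*(4*z + 20) + c*(-3*z^2 - 36*z - 105) - z^3 - 9*z^2 - 15*z + 25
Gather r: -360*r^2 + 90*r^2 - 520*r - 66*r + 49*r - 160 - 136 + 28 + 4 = -270*r^2 - 537*r - 264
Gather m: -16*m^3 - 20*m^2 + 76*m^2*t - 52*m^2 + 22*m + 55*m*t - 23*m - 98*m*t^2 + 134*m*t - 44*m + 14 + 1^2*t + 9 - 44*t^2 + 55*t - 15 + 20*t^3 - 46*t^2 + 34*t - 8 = -16*m^3 + m^2*(76*t - 72) + m*(-98*t^2 + 189*t - 45) + 20*t^3 - 90*t^2 + 90*t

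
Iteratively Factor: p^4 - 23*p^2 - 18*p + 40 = (p - 1)*(p^3 + p^2 - 22*p - 40) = (p - 5)*(p - 1)*(p^2 + 6*p + 8) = (p - 5)*(p - 1)*(p + 2)*(p + 4)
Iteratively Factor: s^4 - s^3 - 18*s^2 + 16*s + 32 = (s - 2)*(s^3 + s^2 - 16*s - 16) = (s - 4)*(s - 2)*(s^2 + 5*s + 4) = (s - 4)*(s - 2)*(s + 1)*(s + 4)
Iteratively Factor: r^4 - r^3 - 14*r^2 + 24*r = (r - 2)*(r^3 + r^2 - 12*r) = (r - 3)*(r - 2)*(r^2 + 4*r) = (r - 3)*(r - 2)*(r + 4)*(r)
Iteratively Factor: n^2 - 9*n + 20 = (n - 4)*(n - 5)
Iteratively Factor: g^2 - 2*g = (g)*(g - 2)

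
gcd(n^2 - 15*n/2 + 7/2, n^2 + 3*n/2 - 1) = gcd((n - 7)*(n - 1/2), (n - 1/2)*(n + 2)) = n - 1/2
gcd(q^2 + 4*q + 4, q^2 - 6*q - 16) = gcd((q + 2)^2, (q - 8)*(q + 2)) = q + 2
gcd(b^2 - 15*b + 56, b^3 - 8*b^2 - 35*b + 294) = b - 7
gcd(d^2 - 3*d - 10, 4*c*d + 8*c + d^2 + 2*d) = d + 2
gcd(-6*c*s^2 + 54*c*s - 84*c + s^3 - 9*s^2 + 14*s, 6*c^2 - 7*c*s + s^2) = -6*c + s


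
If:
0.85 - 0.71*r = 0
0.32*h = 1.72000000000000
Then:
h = 5.38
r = 1.20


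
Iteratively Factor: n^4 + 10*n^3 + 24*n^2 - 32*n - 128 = (n + 4)*(n^3 + 6*n^2 - 32) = (n - 2)*(n + 4)*(n^2 + 8*n + 16) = (n - 2)*(n + 4)^2*(n + 4)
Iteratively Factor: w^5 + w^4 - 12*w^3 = (w)*(w^4 + w^3 - 12*w^2) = w^2*(w^3 + w^2 - 12*w) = w^2*(w + 4)*(w^2 - 3*w) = w^3*(w + 4)*(w - 3)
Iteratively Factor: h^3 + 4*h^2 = (h)*(h^2 + 4*h) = h^2*(h + 4)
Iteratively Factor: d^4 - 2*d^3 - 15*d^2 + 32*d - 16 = (d + 4)*(d^3 - 6*d^2 + 9*d - 4) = (d - 4)*(d + 4)*(d^2 - 2*d + 1) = (d - 4)*(d - 1)*(d + 4)*(d - 1)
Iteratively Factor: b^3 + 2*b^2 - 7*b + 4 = (b + 4)*(b^2 - 2*b + 1) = (b - 1)*(b + 4)*(b - 1)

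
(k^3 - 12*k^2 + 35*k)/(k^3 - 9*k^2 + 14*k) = (k - 5)/(k - 2)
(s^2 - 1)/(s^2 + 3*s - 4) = (s + 1)/(s + 4)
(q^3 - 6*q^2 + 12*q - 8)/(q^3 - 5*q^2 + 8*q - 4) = (q - 2)/(q - 1)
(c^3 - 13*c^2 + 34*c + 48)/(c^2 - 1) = (c^2 - 14*c + 48)/(c - 1)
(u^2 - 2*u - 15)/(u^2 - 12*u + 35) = (u + 3)/(u - 7)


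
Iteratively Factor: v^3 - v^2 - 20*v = (v)*(v^2 - v - 20) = v*(v + 4)*(v - 5)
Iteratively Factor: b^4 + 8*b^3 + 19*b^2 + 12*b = (b + 3)*(b^3 + 5*b^2 + 4*b) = (b + 3)*(b + 4)*(b^2 + b) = (b + 1)*(b + 3)*(b + 4)*(b)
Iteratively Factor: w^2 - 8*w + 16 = (w - 4)*(w - 4)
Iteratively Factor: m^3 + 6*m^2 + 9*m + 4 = (m + 4)*(m^2 + 2*m + 1) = (m + 1)*(m + 4)*(m + 1)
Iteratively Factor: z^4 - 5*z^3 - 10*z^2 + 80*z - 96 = (z - 2)*(z^3 - 3*z^2 - 16*z + 48) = (z - 3)*(z - 2)*(z^2 - 16) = (z - 3)*(z - 2)*(z + 4)*(z - 4)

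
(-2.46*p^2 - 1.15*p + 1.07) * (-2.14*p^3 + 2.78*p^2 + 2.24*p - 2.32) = 5.2644*p^5 - 4.3778*p^4 - 10.9972*p^3 + 6.1058*p^2 + 5.0648*p - 2.4824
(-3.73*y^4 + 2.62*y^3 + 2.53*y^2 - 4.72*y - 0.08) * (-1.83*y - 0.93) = 6.8259*y^5 - 1.3257*y^4 - 7.0665*y^3 + 6.2847*y^2 + 4.536*y + 0.0744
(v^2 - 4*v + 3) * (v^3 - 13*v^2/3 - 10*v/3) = v^5 - 25*v^4/3 + 17*v^3 + v^2/3 - 10*v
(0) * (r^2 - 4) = 0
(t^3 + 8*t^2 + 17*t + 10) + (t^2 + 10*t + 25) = t^3 + 9*t^2 + 27*t + 35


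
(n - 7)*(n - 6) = n^2 - 13*n + 42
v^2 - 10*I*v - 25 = (v - 5*I)^2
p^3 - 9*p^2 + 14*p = p*(p - 7)*(p - 2)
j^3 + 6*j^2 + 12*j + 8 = (j + 2)^3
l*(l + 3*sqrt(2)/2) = l^2 + 3*sqrt(2)*l/2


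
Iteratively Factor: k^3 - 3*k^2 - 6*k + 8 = (k + 2)*(k^2 - 5*k + 4) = (k - 1)*(k + 2)*(k - 4)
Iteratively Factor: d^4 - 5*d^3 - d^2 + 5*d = (d - 1)*(d^3 - 4*d^2 - 5*d) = (d - 1)*(d + 1)*(d^2 - 5*d) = d*(d - 1)*(d + 1)*(d - 5)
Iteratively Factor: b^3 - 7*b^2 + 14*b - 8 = (b - 2)*(b^2 - 5*b + 4) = (b - 2)*(b - 1)*(b - 4)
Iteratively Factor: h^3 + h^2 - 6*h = (h + 3)*(h^2 - 2*h) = (h - 2)*(h + 3)*(h)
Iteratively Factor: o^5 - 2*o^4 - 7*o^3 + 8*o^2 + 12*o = (o - 2)*(o^4 - 7*o^2 - 6*o) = (o - 2)*(o + 2)*(o^3 - 2*o^2 - 3*o) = (o - 2)*(o + 1)*(o + 2)*(o^2 - 3*o) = o*(o - 2)*(o + 1)*(o + 2)*(o - 3)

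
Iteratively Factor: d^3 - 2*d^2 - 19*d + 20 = (d + 4)*(d^2 - 6*d + 5) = (d - 1)*(d + 4)*(d - 5)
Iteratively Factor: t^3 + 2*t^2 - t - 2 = (t - 1)*(t^2 + 3*t + 2) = (t - 1)*(t + 2)*(t + 1)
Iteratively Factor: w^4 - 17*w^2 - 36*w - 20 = (w + 2)*(w^3 - 2*w^2 - 13*w - 10) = (w + 1)*(w + 2)*(w^2 - 3*w - 10) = (w - 5)*(w + 1)*(w + 2)*(w + 2)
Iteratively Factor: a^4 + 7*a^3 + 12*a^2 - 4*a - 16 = (a + 2)*(a^3 + 5*a^2 + 2*a - 8) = (a + 2)*(a + 4)*(a^2 + a - 2) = (a + 2)^2*(a + 4)*(a - 1)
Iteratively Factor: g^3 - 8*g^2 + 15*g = (g)*(g^2 - 8*g + 15) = g*(g - 3)*(g - 5)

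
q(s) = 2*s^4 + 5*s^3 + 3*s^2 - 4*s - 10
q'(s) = 8*s^3 + 15*s^2 + 6*s - 4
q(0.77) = -8.32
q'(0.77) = 13.17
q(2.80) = 235.01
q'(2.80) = 306.02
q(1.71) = 34.03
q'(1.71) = 90.12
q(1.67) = 30.53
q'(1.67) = 85.11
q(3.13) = 352.15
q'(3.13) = 407.05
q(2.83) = 244.32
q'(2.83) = 314.43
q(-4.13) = 287.34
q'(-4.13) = -336.49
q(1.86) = 49.05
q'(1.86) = 110.53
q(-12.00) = 33302.00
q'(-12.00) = -11740.00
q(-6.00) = 1634.00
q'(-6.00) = -1228.00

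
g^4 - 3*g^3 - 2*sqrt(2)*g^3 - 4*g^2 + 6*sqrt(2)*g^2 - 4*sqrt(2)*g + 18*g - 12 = (g - 2)*(g - 1)*(g - 3*sqrt(2))*(g + sqrt(2))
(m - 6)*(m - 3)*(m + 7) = m^3 - 2*m^2 - 45*m + 126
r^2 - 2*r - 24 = (r - 6)*(r + 4)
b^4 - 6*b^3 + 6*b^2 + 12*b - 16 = (b - 4)*(b - 2)*(b - sqrt(2))*(b + sqrt(2))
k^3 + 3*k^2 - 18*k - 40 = (k - 4)*(k + 2)*(k + 5)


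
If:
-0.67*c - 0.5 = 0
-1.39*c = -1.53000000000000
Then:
No Solution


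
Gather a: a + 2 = a + 2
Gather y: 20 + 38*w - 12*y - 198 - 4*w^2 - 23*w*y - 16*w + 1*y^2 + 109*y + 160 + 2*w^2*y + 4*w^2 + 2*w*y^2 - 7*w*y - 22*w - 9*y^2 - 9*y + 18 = y^2*(2*w - 8) + y*(2*w^2 - 30*w + 88)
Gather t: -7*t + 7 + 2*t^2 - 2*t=2*t^2 - 9*t + 7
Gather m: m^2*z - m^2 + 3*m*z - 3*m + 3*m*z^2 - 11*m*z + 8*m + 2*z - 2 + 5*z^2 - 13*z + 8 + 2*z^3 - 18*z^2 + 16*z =m^2*(z - 1) + m*(3*z^2 - 8*z + 5) + 2*z^3 - 13*z^2 + 5*z + 6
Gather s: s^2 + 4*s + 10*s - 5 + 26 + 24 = s^2 + 14*s + 45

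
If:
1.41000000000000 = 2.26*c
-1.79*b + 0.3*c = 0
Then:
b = 0.10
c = 0.62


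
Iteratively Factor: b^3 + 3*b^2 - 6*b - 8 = (b + 4)*(b^2 - b - 2) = (b - 2)*(b + 4)*(b + 1)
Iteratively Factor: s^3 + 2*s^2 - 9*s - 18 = (s - 3)*(s^2 + 5*s + 6) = (s - 3)*(s + 3)*(s + 2)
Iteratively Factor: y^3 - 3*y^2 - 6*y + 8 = (y - 1)*(y^2 - 2*y - 8) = (y - 4)*(y - 1)*(y + 2)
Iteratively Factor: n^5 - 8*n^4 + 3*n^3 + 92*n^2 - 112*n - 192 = (n - 4)*(n^4 - 4*n^3 - 13*n^2 + 40*n + 48) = (n - 4)*(n + 3)*(n^3 - 7*n^2 + 8*n + 16) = (n - 4)^2*(n + 3)*(n^2 - 3*n - 4) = (n - 4)^2*(n + 1)*(n + 3)*(n - 4)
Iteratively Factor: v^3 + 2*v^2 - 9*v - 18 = (v + 2)*(v^2 - 9) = (v + 2)*(v + 3)*(v - 3)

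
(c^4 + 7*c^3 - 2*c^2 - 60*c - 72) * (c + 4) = c^5 + 11*c^4 + 26*c^3 - 68*c^2 - 312*c - 288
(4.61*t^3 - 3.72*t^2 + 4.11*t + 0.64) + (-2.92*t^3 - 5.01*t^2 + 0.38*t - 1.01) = 1.69*t^3 - 8.73*t^2 + 4.49*t - 0.37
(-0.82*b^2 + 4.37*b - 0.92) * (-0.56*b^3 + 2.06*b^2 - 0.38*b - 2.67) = 0.4592*b^5 - 4.1364*b^4 + 9.829*b^3 - 1.3664*b^2 - 11.3183*b + 2.4564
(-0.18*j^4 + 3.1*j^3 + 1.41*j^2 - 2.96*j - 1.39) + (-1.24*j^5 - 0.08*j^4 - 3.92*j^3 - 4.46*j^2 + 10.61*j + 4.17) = -1.24*j^5 - 0.26*j^4 - 0.82*j^3 - 3.05*j^2 + 7.65*j + 2.78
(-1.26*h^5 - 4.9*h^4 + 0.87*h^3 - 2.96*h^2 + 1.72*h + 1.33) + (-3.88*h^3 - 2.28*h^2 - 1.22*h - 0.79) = -1.26*h^5 - 4.9*h^4 - 3.01*h^3 - 5.24*h^2 + 0.5*h + 0.54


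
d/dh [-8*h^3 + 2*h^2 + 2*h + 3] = -24*h^2 + 4*h + 2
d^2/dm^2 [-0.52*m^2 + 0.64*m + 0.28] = -1.04000000000000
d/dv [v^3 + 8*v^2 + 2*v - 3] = 3*v^2 + 16*v + 2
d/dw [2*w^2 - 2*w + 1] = 4*w - 2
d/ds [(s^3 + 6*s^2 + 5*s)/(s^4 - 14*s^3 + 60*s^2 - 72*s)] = (-s^3 - 18*s^2 + 21*s + 122)/(s^5 - 22*s^4 + 184*s^3 - 720*s^2 + 1296*s - 864)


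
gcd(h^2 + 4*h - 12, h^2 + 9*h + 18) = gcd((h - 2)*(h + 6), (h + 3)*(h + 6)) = h + 6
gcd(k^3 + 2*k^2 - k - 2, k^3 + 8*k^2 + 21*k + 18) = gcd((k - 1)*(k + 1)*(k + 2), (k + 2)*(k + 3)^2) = k + 2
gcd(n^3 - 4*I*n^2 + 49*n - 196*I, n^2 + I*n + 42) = n + 7*I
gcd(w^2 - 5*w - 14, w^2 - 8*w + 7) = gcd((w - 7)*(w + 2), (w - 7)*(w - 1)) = w - 7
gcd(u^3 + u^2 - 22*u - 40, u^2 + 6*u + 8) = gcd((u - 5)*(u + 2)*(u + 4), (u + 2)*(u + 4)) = u^2 + 6*u + 8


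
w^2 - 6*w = w*(w - 6)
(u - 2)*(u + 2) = u^2 - 4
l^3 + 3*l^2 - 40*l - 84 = (l - 6)*(l + 2)*(l + 7)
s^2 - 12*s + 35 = (s - 7)*(s - 5)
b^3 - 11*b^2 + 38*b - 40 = (b - 5)*(b - 4)*(b - 2)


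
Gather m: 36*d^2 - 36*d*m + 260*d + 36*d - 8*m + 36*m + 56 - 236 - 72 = 36*d^2 + 296*d + m*(28 - 36*d) - 252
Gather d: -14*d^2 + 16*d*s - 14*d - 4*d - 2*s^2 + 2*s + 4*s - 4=-14*d^2 + d*(16*s - 18) - 2*s^2 + 6*s - 4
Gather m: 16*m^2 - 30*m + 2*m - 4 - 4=16*m^2 - 28*m - 8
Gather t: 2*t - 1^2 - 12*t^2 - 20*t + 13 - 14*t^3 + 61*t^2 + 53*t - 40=-14*t^3 + 49*t^2 + 35*t - 28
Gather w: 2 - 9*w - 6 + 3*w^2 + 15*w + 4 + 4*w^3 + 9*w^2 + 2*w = 4*w^3 + 12*w^2 + 8*w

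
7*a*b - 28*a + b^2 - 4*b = (7*a + b)*(b - 4)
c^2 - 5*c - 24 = (c - 8)*(c + 3)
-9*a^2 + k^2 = (-3*a + k)*(3*a + k)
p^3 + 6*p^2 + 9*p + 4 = (p + 1)^2*(p + 4)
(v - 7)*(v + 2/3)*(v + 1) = v^3 - 16*v^2/3 - 11*v - 14/3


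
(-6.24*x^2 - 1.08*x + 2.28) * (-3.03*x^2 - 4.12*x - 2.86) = 18.9072*x^4 + 28.9812*x^3 + 15.3876*x^2 - 6.3048*x - 6.5208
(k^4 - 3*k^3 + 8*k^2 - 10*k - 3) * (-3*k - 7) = -3*k^5 + 2*k^4 - 3*k^3 - 26*k^2 + 79*k + 21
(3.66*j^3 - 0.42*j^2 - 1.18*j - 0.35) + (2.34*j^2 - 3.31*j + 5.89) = 3.66*j^3 + 1.92*j^2 - 4.49*j + 5.54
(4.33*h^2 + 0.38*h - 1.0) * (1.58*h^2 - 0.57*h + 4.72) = 6.8414*h^4 - 1.8677*h^3 + 18.641*h^2 + 2.3636*h - 4.72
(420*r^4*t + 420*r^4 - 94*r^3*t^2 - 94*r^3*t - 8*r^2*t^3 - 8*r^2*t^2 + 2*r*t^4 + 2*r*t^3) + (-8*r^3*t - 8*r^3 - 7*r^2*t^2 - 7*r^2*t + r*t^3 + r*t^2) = 420*r^4*t + 420*r^4 - 94*r^3*t^2 - 102*r^3*t - 8*r^3 - 8*r^2*t^3 - 15*r^2*t^2 - 7*r^2*t + 2*r*t^4 + 3*r*t^3 + r*t^2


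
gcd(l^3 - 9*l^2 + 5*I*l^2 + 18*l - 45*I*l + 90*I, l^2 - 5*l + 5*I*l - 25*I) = l + 5*I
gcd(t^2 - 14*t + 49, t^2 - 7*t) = t - 7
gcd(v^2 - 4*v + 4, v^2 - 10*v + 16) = v - 2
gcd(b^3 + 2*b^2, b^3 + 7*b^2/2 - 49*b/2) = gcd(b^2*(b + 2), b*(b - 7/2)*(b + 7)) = b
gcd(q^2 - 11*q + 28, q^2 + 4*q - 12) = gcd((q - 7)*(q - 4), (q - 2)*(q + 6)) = 1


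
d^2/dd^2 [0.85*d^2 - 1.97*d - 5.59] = 1.70000000000000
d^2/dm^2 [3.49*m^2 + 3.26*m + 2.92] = 6.98000000000000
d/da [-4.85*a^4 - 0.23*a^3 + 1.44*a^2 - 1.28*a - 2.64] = -19.4*a^3 - 0.69*a^2 + 2.88*a - 1.28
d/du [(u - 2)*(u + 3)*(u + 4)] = 3*u^2 + 10*u - 2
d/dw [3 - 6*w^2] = -12*w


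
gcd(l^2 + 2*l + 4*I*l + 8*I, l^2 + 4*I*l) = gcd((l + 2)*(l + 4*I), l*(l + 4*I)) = l + 4*I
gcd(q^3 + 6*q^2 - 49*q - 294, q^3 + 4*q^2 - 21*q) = q + 7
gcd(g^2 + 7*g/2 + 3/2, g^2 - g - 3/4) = g + 1/2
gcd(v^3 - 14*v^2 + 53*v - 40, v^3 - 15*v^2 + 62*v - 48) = v^2 - 9*v + 8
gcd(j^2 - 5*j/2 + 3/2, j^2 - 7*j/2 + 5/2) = j - 1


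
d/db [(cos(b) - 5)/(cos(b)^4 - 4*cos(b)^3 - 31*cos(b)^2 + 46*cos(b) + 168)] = (3*sin(b)^4 - 35*sin(b)^2 + 289*cos(b) - 7*cos(3*b) - 366)*sin(b)/((cos(b) - 7)^2*(cos(b) - 3)^2*(cos(b) + 2)^2*(cos(b) + 4)^2)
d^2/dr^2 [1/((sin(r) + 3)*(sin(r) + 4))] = (-4*sin(r)^4 - 21*sin(r)^3 + 5*sin(r)^2 + 126*sin(r) + 74)/((sin(r) + 3)^3*(sin(r) + 4)^3)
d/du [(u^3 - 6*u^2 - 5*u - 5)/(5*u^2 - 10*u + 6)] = (5*u^4 - 20*u^3 + 103*u^2 - 22*u - 80)/(25*u^4 - 100*u^3 + 160*u^2 - 120*u + 36)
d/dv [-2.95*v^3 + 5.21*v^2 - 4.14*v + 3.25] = -8.85*v^2 + 10.42*v - 4.14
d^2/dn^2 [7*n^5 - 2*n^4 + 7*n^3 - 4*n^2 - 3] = 140*n^3 - 24*n^2 + 42*n - 8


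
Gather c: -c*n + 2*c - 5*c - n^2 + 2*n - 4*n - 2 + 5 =c*(-n - 3) - n^2 - 2*n + 3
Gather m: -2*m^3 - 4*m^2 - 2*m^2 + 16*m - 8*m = -2*m^3 - 6*m^2 + 8*m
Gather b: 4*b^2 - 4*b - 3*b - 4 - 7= 4*b^2 - 7*b - 11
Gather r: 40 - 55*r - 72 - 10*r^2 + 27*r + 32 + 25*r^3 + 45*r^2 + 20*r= 25*r^3 + 35*r^2 - 8*r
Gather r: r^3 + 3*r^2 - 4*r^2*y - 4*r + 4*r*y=r^3 + r^2*(3 - 4*y) + r*(4*y - 4)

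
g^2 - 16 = (g - 4)*(g + 4)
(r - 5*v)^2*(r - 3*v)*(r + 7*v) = r^4 - 6*r^3*v - 36*r^2*v^2 + 310*r*v^3 - 525*v^4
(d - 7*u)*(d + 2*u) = d^2 - 5*d*u - 14*u^2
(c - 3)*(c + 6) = c^2 + 3*c - 18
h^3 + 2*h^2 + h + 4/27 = (h + 1/3)^2*(h + 4/3)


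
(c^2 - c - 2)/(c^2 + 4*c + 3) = (c - 2)/(c + 3)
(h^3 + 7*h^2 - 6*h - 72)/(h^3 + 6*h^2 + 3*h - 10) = (h^3 + 7*h^2 - 6*h - 72)/(h^3 + 6*h^2 + 3*h - 10)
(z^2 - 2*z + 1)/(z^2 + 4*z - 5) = (z - 1)/(z + 5)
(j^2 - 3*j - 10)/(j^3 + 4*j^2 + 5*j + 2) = (j - 5)/(j^2 + 2*j + 1)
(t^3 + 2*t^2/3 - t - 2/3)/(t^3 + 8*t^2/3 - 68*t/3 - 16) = (t^2 - 1)/(t^2 + 2*t - 24)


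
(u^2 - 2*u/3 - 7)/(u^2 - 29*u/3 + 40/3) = (3*u^2 - 2*u - 21)/(3*u^2 - 29*u + 40)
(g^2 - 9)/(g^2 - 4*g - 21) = (g - 3)/(g - 7)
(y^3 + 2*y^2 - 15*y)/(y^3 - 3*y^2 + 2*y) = (y^2 + 2*y - 15)/(y^2 - 3*y + 2)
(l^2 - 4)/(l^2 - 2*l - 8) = (l - 2)/(l - 4)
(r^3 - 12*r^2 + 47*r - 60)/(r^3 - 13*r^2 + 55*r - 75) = (r - 4)/(r - 5)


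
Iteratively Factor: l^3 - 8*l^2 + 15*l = (l)*(l^2 - 8*l + 15) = l*(l - 5)*(l - 3)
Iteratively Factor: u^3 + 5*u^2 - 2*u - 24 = (u - 2)*(u^2 + 7*u + 12) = (u - 2)*(u + 3)*(u + 4)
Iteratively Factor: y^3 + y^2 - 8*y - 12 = (y + 2)*(y^2 - y - 6) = (y + 2)^2*(y - 3)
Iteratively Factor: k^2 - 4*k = (k)*(k - 4)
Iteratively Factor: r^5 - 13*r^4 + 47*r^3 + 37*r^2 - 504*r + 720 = (r - 5)*(r^4 - 8*r^3 + 7*r^2 + 72*r - 144) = (r - 5)*(r + 3)*(r^3 - 11*r^2 + 40*r - 48) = (r - 5)*(r - 3)*(r + 3)*(r^2 - 8*r + 16) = (r - 5)*(r - 4)*(r - 3)*(r + 3)*(r - 4)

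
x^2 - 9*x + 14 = (x - 7)*(x - 2)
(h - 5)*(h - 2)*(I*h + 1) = I*h^3 + h^2 - 7*I*h^2 - 7*h + 10*I*h + 10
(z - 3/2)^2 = z^2 - 3*z + 9/4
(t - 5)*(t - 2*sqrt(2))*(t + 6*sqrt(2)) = t^3 - 5*t^2 + 4*sqrt(2)*t^2 - 20*sqrt(2)*t - 24*t + 120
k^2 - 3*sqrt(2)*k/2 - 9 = (k - 3*sqrt(2))*(k + 3*sqrt(2)/2)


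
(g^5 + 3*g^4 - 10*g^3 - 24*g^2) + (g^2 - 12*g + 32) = g^5 + 3*g^4 - 10*g^3 - 23*g^2 - 12*g + 32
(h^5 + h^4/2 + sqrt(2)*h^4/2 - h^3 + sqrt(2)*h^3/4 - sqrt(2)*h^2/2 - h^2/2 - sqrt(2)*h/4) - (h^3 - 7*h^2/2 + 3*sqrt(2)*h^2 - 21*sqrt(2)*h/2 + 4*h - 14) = h^5 + h^4/2 + sqrt(2)*h^4/2 - 2*h^3 + sqrt(2)*h^3/4 - 7*sqrt(2)*h^2/2 + 3*h^2 - 4*h + 41*sqrt(2)*h/4 + 14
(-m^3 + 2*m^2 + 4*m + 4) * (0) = 0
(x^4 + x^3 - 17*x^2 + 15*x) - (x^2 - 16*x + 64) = x^4 + x^3 - 18*x^2 + 31*x - 64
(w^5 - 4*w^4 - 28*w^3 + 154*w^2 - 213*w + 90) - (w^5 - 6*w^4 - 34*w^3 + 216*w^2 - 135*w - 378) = 2*w^4 + 6*w^3 - 62*w^2 - 78*w + 468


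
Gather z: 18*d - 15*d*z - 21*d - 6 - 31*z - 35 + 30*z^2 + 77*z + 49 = -3*d + 30*z^2 + z*(46 - 15*d) + 8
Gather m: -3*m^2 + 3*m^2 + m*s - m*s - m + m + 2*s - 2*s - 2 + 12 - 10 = 0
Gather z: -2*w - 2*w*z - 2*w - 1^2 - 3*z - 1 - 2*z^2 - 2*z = -4*w - 2*z^2 + z*(-2*w - 5) - 2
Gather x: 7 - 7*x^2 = 7 - 7*x^2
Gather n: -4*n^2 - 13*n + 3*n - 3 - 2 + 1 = -4*n^2 - 10*n - 4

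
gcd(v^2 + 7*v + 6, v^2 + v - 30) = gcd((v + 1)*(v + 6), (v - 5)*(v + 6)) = v + 6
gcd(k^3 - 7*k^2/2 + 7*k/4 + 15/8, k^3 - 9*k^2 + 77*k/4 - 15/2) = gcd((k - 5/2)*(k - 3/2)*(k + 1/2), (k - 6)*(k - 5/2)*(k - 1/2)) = k - 5/2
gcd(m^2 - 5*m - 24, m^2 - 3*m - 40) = m - 8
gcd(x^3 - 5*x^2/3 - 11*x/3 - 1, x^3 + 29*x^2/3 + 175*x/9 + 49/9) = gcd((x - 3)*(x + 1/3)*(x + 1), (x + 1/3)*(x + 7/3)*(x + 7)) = x + 1/3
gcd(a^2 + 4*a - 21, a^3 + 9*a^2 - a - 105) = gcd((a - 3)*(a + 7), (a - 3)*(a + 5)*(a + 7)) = a^2 + 4*a - 21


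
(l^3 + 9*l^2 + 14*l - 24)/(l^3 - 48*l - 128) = (l^2 + 5*l - 6)/(l^2 - 4*l - 32)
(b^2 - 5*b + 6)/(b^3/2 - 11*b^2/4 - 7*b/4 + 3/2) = 4*(b^2 - 5*b + 6)/(2*b^3 - 11*b^2 - 7*b + 6)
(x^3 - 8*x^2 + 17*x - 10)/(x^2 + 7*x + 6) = (x^3 - 8*x^2 + 17*x - 10)/(x^2 + 7*x + 6)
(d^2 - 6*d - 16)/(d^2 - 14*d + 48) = (d + 2)/(d - 6)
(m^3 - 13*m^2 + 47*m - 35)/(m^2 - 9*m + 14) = (m^2 - 6*m + 5)/(m - 2)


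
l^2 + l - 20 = (l - 4)*(l + 5)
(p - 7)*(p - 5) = p^2 - 12*p + 35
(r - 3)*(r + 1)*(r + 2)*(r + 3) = r^4 + 3*r^3 - 7*r^2 - 27*r - 18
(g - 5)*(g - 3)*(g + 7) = g^3 - g^2 - 41*g + 105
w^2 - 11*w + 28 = (w - 7)*(w - 4)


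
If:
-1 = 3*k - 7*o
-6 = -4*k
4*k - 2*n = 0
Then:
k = 3/2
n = 3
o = 11/14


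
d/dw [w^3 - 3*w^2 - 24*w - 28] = 3*w^2 - 6*w - 24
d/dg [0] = 0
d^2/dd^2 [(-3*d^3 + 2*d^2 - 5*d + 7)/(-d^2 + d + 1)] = 6*(3*d^3 - 6*d^2 + 15*d - 7)/(d^6 - 3*d^5 + 5*d^3 - 3*d - 1)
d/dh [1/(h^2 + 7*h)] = (-2*h - 7)/(h^2*(h + 7)^2)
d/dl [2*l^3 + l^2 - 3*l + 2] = 6*l^2 + 2*l - 3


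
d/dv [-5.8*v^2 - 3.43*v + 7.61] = -11.6*v - 3.43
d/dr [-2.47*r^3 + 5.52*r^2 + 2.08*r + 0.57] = -7.41*r^2 + 11.04*r + 2.08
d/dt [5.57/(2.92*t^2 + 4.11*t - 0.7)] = (-32.5288*t - 22.8927)/(2.92*t^2 + 4.11*t - 0.7)^2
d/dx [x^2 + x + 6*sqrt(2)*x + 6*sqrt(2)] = 2*x + 1 + 6*sqrt(2)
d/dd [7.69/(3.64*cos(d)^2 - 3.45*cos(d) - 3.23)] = (55.9832*cos(d) - 26.5305)*sin(d)/(-3.64*cos(d)^2 + 3.45*cos(d) + 3.23)^2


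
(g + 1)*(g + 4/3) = g^2 + 7*g/3 + 4/3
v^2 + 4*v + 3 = (v + 1)*(v + 3)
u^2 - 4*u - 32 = (u - 8)*(u + 4)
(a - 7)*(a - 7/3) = a^2 - 28*a/3 + 49/3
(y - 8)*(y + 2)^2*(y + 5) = y^4 + y^3 - 48*y^2 - 172*y - 160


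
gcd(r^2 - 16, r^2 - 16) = r^2 - 16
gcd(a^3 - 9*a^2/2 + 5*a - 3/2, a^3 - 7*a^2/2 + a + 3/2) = a^2 - 4*a + 3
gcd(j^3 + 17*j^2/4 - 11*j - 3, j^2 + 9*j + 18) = j + 6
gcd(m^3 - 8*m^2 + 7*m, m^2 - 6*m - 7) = m - 7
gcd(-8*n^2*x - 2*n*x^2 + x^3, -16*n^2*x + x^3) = -4*n*x + x^2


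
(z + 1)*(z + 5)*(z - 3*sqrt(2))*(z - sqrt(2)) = z^4 - 4*sqrt(2)*z^3 + 6*z^3 - 24*sqrt(2)*z^2 + 11*z^2 - 20*sqrt(2)*z + 36*z + 30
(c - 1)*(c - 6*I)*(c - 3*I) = c^3 - c^2 - 9*I*c^2 - 18*c + 9*I*c + 18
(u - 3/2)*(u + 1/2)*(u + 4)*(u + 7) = u^4 + 10*u^3 + 65*u^2/4 - 145*u/4 - 21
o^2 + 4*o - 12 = (o - 2)*(o + 6)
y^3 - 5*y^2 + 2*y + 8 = (y - 4)*(y - 2)*(y + 1)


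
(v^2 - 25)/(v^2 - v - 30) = (v - 5)/(v - 6)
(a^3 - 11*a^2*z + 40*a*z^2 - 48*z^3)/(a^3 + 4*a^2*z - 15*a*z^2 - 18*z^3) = (a^2 - 8*a*z + 16*z^2)/(a^2 + 7*a*z + 6*z^2)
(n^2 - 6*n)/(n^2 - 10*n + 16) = n*(n - 6)/(n^2 - 10*n + 16)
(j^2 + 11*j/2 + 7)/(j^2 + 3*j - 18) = (j^2 + 11*j/2 + 7)/(j^2 + 3*j - 18)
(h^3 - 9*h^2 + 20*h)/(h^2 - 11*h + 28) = h*(h - 5)/(h - 7)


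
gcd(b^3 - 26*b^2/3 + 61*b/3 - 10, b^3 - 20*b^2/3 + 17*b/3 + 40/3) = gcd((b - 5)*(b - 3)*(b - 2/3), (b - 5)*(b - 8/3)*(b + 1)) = b - 5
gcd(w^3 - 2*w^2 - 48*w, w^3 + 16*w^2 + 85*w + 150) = w + 6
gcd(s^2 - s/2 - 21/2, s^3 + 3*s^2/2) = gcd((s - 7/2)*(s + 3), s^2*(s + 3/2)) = 1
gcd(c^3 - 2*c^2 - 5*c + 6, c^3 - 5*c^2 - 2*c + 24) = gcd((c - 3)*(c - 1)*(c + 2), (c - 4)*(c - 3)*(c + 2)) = c^2 - c - 6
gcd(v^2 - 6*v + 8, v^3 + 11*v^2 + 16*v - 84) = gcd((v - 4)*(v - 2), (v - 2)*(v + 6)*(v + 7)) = v - 2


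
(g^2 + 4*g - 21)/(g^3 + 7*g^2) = (g - 3)/g^2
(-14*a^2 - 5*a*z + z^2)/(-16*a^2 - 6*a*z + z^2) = (-7*a + z)/(-8*a + z)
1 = 1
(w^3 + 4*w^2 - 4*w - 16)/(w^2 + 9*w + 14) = (w^2 + 2*w - 8)/(w + 7)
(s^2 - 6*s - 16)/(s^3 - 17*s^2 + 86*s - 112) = (s + 2)/(s^2 - 9*s + 14)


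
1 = 1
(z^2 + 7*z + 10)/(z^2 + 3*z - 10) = (z + 2)/(z - 2)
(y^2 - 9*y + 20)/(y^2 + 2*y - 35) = (y - 4)/(y + 7)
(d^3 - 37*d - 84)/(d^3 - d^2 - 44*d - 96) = (d - 7)/(d - 8)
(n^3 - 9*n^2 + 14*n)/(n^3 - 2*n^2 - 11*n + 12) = n*(n^2 - 9*n + 14)/(n^3 - 2*n^2 - 11*n + 12)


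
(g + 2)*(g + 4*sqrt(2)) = g^2 + 2*g + 4*sqrt(2)*g + 8*sqrt(2)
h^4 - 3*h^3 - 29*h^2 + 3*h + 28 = (h - 7)*(h - 1)*(h + 1)*(h + 4)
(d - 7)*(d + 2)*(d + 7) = d^3 + 2*d^2 - 49*d - 98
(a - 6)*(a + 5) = a^2 - a - 30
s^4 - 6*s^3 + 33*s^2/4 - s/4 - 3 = (s - 4)*(s - 3/2)*(s - 1)*(s + 1/2)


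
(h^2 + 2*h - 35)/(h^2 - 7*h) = (h^2 + 2*h - 35)/(h*(h - 7))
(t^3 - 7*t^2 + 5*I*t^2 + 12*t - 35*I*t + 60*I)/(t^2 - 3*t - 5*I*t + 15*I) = (t^2 + t*(-4 + 5*I) - 20*I)/(t - 5*I)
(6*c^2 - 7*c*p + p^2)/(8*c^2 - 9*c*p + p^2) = (-6*c + p)/(-8*c + p)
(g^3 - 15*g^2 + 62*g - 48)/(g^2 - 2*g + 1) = (g^2 - 14*g + 48)/(g - 1)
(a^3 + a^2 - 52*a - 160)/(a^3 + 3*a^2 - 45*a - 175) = (a^2 - 4*a - 32)/(a^2 - 2*a - 35)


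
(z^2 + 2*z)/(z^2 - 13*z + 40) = z*(z + 2)/(z^2 - 13*z + 40)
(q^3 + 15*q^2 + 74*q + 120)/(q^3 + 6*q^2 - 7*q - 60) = (q + 6)/(q - 3)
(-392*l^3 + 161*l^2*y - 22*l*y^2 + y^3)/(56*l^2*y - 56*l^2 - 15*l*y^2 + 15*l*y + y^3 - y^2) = (-7*l + y)/(y - 1)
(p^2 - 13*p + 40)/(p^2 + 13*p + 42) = (p^2 - 13*p + 40)/(p^2 + 13*p + 42)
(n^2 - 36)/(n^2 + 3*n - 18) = (n - 6)/(n - 3)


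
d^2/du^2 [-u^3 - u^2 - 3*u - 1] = -6*u - 2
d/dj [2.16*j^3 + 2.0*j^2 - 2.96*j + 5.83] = 6.48*j^2 + 4.0*j - 2.96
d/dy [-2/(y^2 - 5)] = 4*y/(y^2 - 5)^2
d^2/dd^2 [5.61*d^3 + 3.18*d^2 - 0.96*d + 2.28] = 33.66*d + 6.36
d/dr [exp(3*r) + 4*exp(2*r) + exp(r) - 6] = (3*exp(2*r) + 8*exp(r) + 1)*exp(r)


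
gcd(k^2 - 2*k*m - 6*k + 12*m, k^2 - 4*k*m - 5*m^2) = 1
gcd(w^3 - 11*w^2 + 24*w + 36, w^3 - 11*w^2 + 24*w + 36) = w^3 - 11*w^2 + 24*w + 36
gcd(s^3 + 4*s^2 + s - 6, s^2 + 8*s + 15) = s + 3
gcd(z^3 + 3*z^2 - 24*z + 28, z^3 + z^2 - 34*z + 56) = z^2 + 5*z - 14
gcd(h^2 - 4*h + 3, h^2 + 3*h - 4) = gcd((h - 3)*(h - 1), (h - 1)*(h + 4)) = h - 1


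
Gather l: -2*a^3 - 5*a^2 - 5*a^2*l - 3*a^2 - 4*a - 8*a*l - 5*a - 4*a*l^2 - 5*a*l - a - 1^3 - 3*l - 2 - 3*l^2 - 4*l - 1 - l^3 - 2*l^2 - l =-2*a^3 - 8*a^2 - 10*a - l^3 + l^2*(-4*a - 5) + l*(-5*a^2 - 13*a - 8) - 4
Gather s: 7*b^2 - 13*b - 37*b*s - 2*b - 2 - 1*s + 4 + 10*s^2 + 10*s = 7*b^2 - 15*b + 10*s^2 + s*(9 - 37*b) + 2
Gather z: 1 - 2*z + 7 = 8 - 2*z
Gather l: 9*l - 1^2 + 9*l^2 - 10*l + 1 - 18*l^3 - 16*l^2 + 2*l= -18*l^3 - 7*l^2 + l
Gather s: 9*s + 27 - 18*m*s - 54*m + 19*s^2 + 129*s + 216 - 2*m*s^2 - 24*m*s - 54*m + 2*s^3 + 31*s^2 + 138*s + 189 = -108*m + 2*s^3 + s^2*(50 - 2*m) + s*(276 - 42*m) + 432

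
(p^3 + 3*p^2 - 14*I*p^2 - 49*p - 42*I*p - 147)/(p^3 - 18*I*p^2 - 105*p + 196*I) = (p + 3)/(p - 4*I)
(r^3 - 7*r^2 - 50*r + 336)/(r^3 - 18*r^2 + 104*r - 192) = (r + 7)/(r - 4)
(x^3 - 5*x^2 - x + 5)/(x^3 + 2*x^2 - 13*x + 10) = (x^2 - 4*x - 5)/(x^2 + 3*x - 10)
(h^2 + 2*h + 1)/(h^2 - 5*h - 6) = (h + 1)/(h - 6)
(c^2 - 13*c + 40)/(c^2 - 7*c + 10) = (c - 8)/(c - 2)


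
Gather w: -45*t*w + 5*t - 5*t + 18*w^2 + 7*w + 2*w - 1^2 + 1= 18*w^2 + w*(9 - 45*t)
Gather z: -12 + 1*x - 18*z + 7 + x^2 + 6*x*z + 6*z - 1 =x^2 + x + z*(6*x - 12) - 6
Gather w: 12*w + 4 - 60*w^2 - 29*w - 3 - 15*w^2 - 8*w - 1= -75*w^2 - 25*w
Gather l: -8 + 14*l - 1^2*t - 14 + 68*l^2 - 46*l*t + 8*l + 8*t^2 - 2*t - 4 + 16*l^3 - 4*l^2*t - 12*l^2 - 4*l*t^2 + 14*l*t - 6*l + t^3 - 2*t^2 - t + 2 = 16*l^3 + l^2*(56 - 4*t) + l*(-4*t^2 - 32*t + 16) + t^3 + 6*t^2 - 4*t - 24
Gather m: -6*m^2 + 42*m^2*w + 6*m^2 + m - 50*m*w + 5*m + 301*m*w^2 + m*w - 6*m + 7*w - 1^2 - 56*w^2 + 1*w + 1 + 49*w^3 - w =42*m^2*w + m*(301*w^2 - 49*w) + 49*w^3 - 56*w^2 + 7*w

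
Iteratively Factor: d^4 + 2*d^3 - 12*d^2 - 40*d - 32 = (d + 2)*(d^3 - 12*d - 16) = (d - 4)*(d + 2)*(d^2 + 4*d + 4) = (d - 4)*(d + 2)^2*(d + 2)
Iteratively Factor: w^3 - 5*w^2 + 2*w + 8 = (w + 1)*(w^2 - 6*w + 8) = (w - 4)*(w + 1)*(w - 2)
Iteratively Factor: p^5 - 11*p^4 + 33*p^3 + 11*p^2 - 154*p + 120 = (p + 2)*(p^4 - 13*p^3 + 59*p^2 - 107*p + 60) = (p - 5)*(p + 2)*(p^3 - 8*p^2 + 19*p - 12) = (p - 5)*(p - 1)*(p + 2)*(p^2 - 7*p + 12) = (p - 5)*(p - 3)*(p - 1)*(p + 2)*(p - 4)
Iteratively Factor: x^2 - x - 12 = (x - 4)*(x + 3)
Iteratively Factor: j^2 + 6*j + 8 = (j + 2)*(j + 4)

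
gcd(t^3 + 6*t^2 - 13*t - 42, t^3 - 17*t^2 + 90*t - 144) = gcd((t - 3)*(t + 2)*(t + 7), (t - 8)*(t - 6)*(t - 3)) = t - 3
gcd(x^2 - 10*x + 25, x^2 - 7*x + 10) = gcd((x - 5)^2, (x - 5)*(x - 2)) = x - 5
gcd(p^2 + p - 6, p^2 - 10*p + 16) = p - 2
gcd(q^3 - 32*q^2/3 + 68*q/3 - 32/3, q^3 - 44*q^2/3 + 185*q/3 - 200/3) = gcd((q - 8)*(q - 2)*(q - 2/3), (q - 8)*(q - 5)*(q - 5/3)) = q - 8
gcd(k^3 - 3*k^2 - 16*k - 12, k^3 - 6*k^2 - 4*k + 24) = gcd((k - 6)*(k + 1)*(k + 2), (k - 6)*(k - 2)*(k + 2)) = k^2 - 4*k - 12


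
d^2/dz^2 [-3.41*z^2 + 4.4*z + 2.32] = -6.82000000000000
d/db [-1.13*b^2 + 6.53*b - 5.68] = 6.53 - 2.26*b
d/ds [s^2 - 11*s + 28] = 2*s - 11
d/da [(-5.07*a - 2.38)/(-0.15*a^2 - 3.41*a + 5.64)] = (0.7605*a^2 + 17.2887*a - (0.3*a + 3.41)*(5.07*a + 2.38) - 28.5948)/(0.15*a^2 + 3.41*a - 5.64)^2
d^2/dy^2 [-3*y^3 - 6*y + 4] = -18*y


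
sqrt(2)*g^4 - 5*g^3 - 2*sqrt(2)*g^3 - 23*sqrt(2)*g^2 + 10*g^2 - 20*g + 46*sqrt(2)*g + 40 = (g - 2)*(g - 5*sqrt(2))*(g + 2*sqrt(2))*(sqrt(2)*g + 1)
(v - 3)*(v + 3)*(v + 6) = v^3 + 6*v^2 - 9*v - 54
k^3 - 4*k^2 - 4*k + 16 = (k - 4)*(k - 2)*(k + 2)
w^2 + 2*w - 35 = (w - 5)*(w + 7)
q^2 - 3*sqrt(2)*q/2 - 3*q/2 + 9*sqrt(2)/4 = (q - 3/2)*(q - 3*sqrt(2)/2)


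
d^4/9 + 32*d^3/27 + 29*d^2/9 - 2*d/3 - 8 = (d/3 + 1)^2*(d - 4/3)*(d + 6)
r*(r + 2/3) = r^2 + 2*r/3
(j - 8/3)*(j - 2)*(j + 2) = j^3 - 8*j^2/3 - 4*j + 32/3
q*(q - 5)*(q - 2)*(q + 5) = q^4 - 2*q^3 - 25*q^2 + 50*q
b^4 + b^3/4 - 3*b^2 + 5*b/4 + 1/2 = (b - 1)^2*(b + 1/4)*(b + 2)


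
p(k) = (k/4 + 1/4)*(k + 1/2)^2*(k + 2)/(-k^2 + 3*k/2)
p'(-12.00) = 4.66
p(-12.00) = -22.45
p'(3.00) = -0.29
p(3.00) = -13.61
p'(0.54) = 4.40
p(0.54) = 2.04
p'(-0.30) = -0.35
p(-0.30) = -0.02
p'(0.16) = -1.46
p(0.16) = 1.27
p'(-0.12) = -4.88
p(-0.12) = -0.31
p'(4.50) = -2.98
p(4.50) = -16.55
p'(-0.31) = -0.31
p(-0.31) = -0.02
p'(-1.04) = -0.03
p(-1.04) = 0.00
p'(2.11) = 13.23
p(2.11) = -16.91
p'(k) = (k/4 + 1/4)*(k + 1/2)^2*(k + 2)*(2*k - 3/2)/(-k^2 + 3*k/2)^2 + (k/4 + 1/4)*(k + 1/2)^2/(-k^2 + 3*k/2) + (k/4 + 1/4)*(k + 2)*(2*k + 1)/(-k^2 + 3*k/2) + (k + 1/2)^2*(k + 2)/(4*(-k^2 + 3*k/2))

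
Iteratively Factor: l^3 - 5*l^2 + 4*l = (l - 4)*(l^2 - l) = (l - 4)*(l - 1)*(l)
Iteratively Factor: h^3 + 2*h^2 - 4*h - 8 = (h - 2)*(h^2 + 4*h + 4) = (h - 2)*(h + 2)*(h + 2)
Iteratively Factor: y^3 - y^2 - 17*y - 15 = (y + 1)*(y^2 - 2*y - 15) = (y + 1)*(y + 3)*(y - 5)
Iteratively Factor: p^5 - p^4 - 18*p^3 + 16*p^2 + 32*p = (p - 2)*(p^4 + p^3 - 16*p^2 - 16*p) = (p - 4)*(p - 2)*(p^3 + 5*p^2 + 4*p) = p*(p - 4)*(p - 2)*(p^2 + 5*p + 4) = p*(p - 4)*(p - 2)*(p + 4)*(p + 1)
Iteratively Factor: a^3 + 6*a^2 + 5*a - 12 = (a + 4)*(a^2 + 2*a - 3) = (a + 3)*(a + 4)*(a - 1)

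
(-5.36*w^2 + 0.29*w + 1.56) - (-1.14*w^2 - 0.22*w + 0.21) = -4.22*w^2 + 0.51*w + 1.35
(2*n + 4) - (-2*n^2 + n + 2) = 2*n^2 + n + 2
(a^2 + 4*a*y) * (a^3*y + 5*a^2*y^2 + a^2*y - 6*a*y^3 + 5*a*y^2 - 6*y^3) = a^5*y + 9*a^4*y^2 + a^4*y + 14*a^3*y^3 + 9*a^3*y^2 - 24*a^2*y^4 + 14*a^2*y^3 - 24*a*y^4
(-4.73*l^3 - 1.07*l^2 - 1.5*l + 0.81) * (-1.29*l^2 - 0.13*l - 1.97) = 6.1017*l^5 + 1.9952*l^4 + 11.3922*l^3 + 1.258*l^2 + 2.8497*l - 1.5957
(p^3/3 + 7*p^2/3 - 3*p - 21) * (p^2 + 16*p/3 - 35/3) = p^5/3 + 37*p^4/9 + 50*p^3/9 - 578*p^2/9 - 77*p + 245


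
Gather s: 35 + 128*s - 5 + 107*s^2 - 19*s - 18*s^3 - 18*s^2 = -18*s^3 + 89*s^2 + 109*s + 30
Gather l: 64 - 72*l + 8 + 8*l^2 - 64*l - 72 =8*l^2 - 136*l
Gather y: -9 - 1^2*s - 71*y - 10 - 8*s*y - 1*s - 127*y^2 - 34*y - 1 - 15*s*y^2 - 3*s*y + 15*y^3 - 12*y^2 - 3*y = -2*s + 15*y^3 + y^2*(-15*s - 139) + y*(-11*s - 108) - 20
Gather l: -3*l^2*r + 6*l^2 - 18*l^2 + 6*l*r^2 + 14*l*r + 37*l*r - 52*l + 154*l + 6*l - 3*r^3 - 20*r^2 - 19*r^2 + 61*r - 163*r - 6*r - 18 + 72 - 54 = l^2*(-3*r - 12) + l*(6*r^2 + 51*r + 108) - 3*r^3 - 39*r^2 - 108*r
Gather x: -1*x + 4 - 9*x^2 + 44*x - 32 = -9*x^2 + 43*x - 28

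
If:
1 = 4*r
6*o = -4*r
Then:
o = -1/6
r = 1/4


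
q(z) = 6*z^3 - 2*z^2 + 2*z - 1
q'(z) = 18*z^2 - 4*z + 2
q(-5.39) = -1009.43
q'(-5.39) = 546.50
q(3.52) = 242.94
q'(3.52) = 210.95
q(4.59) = 546.26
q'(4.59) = 362.87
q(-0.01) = -1.02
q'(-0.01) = 2.04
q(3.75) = 294.78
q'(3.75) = 240.12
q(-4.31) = -527.15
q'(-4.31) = 353.61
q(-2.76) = -147.90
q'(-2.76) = 150.16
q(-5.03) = -825.24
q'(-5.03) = 477.54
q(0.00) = -1.00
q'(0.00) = 2.00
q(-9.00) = -4555.00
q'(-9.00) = 1496.00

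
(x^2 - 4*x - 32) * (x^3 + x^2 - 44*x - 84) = x^5 - 3*x^4 - 80*x^3 + 60*x^2 + 1744*x + 2688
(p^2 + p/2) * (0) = 0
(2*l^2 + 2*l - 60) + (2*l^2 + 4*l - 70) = 4*l^2 + 6*l - 130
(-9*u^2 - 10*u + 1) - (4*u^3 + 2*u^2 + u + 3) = -4*u^3 - 11*u^2 - 11*u - 2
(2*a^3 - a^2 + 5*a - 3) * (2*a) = 4*a^4 - 2*a^3 + 10*a^2 - 6*a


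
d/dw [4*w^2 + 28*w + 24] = 8*w + 28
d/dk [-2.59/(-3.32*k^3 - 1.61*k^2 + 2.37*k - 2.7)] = (-25.7964*k^2 - 8.3398*k + 6.1383)/(3.32*k^3 + 1.61*k^2 - 2.37*k + 2.7)^2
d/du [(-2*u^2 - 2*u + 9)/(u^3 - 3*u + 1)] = (-2*(2*u + 1)*(u^3 - 3*u + 1) + 3*(u^2 - 1)*(2*u^2 + 2*u - 9))/(u^3 - 3*u + 1)^2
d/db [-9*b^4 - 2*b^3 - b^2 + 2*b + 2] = -36*b^3 - 6*b^2 - 2*b + 2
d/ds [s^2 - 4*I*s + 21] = 2*s - 4*I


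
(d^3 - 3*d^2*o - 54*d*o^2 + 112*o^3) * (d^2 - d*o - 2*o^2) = d^5 - 4*d^4*o - 53*d^3*o^2 + 172*d^2*o^3 - 4*d*o^4 - 224*o^5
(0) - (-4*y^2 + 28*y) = 4*y^2 - 28*y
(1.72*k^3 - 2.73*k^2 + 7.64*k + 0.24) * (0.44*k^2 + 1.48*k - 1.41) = 0.7568*k^5 + 1.3444*k^4 - 3.104*k^3 + 15.2621*k^2 - 10.4172*k - 0.3384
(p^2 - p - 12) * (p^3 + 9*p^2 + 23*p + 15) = p^5 + 8*p^4 + 2*p^3 - 116*p^2 - 291*p - 180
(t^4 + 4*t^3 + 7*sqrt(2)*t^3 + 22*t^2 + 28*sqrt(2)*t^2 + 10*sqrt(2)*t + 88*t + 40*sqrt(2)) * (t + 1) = t^5 + 5*t^4 + 7*sqrt(2)*t^4 + 26*t^3 + 35*sqrt(2)*t^3 + 38*sqrt(2)*t^2 + 110*t^2 + 50*sqrt(2)*t + 88*t + 40*sqrt(2)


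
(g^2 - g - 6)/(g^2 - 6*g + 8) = (g^2 - g - 6)/(g^2 - 6*g + 8)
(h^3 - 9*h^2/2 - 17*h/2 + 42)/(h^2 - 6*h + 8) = (2*h^2 - h - 21)/(2*(h - 2))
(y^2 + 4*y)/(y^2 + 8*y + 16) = y/(y + 4)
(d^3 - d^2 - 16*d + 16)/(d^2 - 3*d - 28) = (d^2 - 5*d + 4)/(d - 7)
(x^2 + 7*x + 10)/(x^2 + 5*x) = (x + 2)/x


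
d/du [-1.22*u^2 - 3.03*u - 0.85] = -2.44*u - 3.03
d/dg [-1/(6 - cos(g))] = sin(g)/(cos(g) - 6)^2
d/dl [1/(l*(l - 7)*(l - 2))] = (-l*(l - 7) - l*(l - 2) - (l - 7)*(l - 2))/(l^2*(l - 7)^2*(l - 2)^2)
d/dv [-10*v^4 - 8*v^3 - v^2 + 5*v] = -40*v^3 - 24*v^2 - 2*v + 5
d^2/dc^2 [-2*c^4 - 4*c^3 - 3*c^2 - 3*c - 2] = -24*c^2 - 24*c - 6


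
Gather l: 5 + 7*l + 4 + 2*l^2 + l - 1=2*l^2 + 8*l + 8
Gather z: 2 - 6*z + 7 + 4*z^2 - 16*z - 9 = 4*z^2 - 22*z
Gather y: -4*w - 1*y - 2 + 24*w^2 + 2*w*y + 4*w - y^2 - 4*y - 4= 24*w^2 - y^2 + y*(2*w - 5) - 6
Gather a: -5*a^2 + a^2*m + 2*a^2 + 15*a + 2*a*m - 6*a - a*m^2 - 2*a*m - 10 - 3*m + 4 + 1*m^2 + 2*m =a^2*(m - 3) + a*(9 - m^2) + m^2 - m - 6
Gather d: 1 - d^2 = 1 - d^2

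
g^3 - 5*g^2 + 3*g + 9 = (g - 3)^2*(g + 1)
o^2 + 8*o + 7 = (o + 1)*(o + 7)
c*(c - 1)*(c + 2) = c^3 + c^2 - 2*c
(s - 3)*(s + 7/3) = s^2 - 2*s/3 - 7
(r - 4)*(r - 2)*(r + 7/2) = r^3 - 5*r^2/2 - 13*r + 28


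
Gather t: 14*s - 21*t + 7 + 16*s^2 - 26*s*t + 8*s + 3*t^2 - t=16*s^2 + 22*s + 3*t^2 + t*(-26*s - 22) + 7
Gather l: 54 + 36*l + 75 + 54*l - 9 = 90*l + 120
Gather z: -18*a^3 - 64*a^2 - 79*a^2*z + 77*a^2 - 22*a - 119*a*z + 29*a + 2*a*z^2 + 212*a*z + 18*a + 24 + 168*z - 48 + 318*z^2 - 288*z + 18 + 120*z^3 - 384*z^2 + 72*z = -18*a^3 + 13*a^2 + 25*a + 120*z^3 + z^2*(2*a - 66) + z*(-79*a^2 + 93*a - 48) - 6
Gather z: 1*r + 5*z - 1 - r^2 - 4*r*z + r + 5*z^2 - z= -r^2 + 2*r + 5*z^2 + z*(4 - 4*r) - 1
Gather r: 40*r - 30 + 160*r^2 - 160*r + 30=160*r^2 - 120*r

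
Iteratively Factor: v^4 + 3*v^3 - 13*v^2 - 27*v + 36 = (v + 4)*(v^3 - v^2 - 9*v + 9) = (v - 3)*(v + 4)*(v^2 + 2*v - 3) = (v - 3)*(v + 3)*(v + 4)*(v - 1)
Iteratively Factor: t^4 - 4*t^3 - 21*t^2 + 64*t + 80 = (t + 1)*(t^3 - 5*t^2 - 16*t + 80) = (t - 4)*(t + 1)*(t^2 - t - 20) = (t - 4)*(t + 1)*(t + 4)*(t - 5)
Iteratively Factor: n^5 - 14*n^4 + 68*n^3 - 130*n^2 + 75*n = (n - 1)*(n^4 - 13*n^3 + 55*n^2 - 75*n) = (n - 5)*(n - 1)*(n^3 - 8*n^2 + 15*n) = (n - 5)*(n - 3)*(n - 1)*(n^2 - 5*n) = n*(n - 5)*(n - 3)*(n - 1)*(n - 5)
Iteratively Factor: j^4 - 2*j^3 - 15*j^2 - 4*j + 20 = (j + 2)*(j^3 - 4*j^2 - 7*j + 10) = (j + 2)^2*(j^2 - 6*j + 5) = (j - 5)*(j + 2)^2*(j - 1)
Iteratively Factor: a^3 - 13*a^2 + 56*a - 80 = (a - 4)*(a^2 - 9*a + 20) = (a - 5)*(a - 4)*(a - 4)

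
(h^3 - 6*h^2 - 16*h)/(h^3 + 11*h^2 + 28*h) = (h^2 - 6*h - 16)/(h^2 + 11*h + 28)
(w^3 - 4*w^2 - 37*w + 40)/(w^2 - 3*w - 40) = w - 1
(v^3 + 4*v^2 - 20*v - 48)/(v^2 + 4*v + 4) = (v^2 + 2*v - 24)/(v + 2)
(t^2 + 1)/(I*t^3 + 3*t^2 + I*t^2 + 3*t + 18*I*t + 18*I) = I*(-t^2 - 1)/(t^3 + t^2*(1 - 3*I) + 3*t*(6 - I) + 18)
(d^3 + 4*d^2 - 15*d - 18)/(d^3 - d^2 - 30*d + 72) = (d + 1)/(d - 4)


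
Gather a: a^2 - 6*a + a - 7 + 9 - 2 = a^2 - 5*a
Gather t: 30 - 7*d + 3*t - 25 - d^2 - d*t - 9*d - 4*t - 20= -d^2 - 16*d + t*(-d - 1) - 15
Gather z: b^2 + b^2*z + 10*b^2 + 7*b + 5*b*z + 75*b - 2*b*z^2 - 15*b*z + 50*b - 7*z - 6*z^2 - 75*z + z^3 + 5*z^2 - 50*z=11*b^2 + 132*b + z^3 + z^2*(-2*b - 1) + z*(b^2 - 10*b - 132)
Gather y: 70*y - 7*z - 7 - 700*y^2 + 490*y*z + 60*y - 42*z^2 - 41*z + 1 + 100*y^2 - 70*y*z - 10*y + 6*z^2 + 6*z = -600*y^2 + y*(420*z + 120) - 36*z^2 - 42*z - 6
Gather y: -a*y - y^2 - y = -y^2 + y*(-a - 1)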